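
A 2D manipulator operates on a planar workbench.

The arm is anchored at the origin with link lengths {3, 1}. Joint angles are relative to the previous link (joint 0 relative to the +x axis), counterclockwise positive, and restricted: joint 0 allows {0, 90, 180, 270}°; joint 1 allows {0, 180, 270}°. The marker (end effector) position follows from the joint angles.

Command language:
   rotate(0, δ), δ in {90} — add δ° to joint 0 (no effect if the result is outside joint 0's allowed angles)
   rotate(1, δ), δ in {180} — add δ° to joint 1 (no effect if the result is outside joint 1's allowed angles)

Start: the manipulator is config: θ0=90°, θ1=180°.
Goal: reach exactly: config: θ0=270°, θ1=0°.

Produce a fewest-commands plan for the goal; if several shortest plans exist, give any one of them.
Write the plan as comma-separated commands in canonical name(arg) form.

start: config: θ0=90°, θ1=180°
step 1 (rotate(1, 180)): config: θ0=90°, θ1=0°
step 2 (rotate(0, 90)): config: θ0=180°, θ1=0°
step 3 (rotate(0, 90)): config: θ0=270°, θ1=0°
minimal: 3 command(s), checked below 3.

rotate(1, 180), rotate(0, 90), rotate(0, 90)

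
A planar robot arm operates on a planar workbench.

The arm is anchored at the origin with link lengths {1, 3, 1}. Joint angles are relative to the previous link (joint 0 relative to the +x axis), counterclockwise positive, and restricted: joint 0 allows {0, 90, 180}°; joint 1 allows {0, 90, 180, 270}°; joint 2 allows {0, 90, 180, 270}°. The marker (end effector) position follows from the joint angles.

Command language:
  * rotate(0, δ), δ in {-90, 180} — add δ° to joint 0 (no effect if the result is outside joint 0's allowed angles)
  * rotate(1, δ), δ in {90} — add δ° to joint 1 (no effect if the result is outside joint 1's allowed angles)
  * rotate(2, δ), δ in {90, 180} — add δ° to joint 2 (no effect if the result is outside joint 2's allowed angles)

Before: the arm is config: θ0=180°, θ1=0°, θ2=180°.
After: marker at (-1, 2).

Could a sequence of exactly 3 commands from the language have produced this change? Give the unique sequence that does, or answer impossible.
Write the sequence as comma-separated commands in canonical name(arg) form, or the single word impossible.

t0: config: θ0=180°, θ1=0°, θ2=180°
t=1 rotate(1, 90) ⇒ config: θ0=180°, θ1=90°, θ2=180°
t=2 rotate(1, 90) ⇒ config: θ0=180°, θ1=180°, θ2=180°
t=3 rotate(1, 90) ⇒ config: θ0=180°, θ1=270°, θ2=180°
all 125 alternatives checked — unique.

rotate(1, 90), rotate(1, 90), rotate(1, 90)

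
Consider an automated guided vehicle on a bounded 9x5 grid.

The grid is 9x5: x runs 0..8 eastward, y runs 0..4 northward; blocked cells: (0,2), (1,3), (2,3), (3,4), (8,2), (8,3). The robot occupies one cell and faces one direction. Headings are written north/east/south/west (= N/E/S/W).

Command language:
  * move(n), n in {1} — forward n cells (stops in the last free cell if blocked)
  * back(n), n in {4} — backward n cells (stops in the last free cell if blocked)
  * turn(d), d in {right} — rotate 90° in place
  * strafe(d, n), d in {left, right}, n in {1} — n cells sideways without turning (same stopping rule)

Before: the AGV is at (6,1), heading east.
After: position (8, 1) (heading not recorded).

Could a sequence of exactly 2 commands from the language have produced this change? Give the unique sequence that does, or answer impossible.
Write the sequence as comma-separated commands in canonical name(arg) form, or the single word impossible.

move(1), move(1)

from: at (6,1), heading east
step 1 (move(1)): at (7,1), heading east
step 2 (move(1)): at (8,1), heading east
no rival 2-sequence matches.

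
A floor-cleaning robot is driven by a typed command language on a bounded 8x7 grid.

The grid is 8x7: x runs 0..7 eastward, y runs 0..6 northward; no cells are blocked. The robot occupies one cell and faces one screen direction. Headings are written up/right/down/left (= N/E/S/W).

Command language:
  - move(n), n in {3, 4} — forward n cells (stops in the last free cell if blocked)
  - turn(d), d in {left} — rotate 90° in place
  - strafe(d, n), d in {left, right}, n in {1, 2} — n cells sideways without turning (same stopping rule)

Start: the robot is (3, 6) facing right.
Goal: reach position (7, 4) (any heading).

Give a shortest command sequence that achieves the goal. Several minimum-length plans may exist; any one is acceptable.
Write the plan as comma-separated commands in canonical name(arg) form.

begin: (3, 6) facing right
step 1 (strafe(right, 2)): (3, 4) facing right
step 2 (move(4)): (7, 4) facing right
nothing shorter than 2 reaches the goal.

strafe(right, 2), move(4)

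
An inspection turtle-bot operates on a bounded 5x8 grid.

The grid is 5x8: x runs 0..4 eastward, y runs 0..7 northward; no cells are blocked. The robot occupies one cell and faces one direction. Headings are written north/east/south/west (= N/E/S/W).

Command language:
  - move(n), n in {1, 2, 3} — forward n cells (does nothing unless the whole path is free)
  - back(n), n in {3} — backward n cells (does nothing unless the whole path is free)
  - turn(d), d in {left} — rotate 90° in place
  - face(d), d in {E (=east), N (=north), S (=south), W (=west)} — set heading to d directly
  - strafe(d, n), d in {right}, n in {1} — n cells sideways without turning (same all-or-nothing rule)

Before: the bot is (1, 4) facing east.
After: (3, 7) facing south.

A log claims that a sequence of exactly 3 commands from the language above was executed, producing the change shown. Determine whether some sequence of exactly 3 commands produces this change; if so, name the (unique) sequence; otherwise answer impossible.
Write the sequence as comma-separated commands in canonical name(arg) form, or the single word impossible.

key: position moved to (3,7) AND the heading swung to S — translation plus rotation needed
start: (1, 4) facing east
[1] after move(2): (3, 4) facing east
[2] after face(S): (3, 4) facing south
[3] after back(3): (3, 7) facing south
no rival 3-sequence matches.

move(2), face(S), back(3)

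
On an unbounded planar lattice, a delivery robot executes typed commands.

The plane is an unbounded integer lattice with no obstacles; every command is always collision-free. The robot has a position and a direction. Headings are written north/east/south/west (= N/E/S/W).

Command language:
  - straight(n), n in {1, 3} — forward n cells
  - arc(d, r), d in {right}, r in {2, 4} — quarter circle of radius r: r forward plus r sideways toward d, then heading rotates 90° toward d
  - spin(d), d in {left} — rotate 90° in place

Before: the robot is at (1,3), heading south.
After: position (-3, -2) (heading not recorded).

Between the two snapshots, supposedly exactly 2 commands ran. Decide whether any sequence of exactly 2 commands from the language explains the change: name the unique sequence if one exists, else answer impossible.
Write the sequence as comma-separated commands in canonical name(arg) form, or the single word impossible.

key: running arc(right, 4) before straight(1) would end elsewhere — order is forced
begin: at (1,3), heading south
t=1 straight(1) ⇒ at (1,2), heading south
t=2 arc(right, 4) ⇒ at (-3,-2), heading west
uniquely the one of 25 2-step routes that fits.

straight(1), arc(right, 4)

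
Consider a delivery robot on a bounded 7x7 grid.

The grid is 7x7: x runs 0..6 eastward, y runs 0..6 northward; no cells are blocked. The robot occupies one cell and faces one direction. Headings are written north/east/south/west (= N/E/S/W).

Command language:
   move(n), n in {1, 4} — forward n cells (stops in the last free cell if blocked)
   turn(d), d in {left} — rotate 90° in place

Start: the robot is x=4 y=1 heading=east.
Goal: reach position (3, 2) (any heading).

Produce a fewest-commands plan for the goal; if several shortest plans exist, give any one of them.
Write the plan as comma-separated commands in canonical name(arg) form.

turn(left), move(1), turn(left), move(1)

t0: x=4 y=1 heading=east
t=1 turn(left) ⇒ x=4 y=1 heading=north
t=2 move(1) ⇒ x=4 y=2 heading=north
t=3 turn(left) ⇒ x=4 y=2 heading=west
t=4 move(1) ⇒ x=3 y=2 heading=west
shorter routes all fall short; 4 is best.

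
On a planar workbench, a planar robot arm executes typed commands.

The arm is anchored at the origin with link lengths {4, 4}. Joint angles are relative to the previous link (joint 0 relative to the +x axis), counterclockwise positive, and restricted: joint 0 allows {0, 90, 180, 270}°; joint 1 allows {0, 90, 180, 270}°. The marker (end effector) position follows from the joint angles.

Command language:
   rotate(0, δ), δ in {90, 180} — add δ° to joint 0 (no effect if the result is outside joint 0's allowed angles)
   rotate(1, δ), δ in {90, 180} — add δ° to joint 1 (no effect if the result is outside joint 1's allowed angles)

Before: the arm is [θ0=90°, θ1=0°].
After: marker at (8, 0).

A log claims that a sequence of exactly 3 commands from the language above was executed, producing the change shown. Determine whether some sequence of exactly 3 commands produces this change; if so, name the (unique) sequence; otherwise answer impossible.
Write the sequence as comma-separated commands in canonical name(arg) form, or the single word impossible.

rotate(0, 90), rotate(0, 90), rotate(0, 90)

start: [θ0=90°, θ1=0°]
1. rotate(0, 90) → [θ0=180°, θ1=0°]
2. rotate(0, 90) → [θ0=270°, θ1=0°]
3. rotate(0, 90) → [θ0=0°, θ1=0°]
all 64 alternatives checked — unique.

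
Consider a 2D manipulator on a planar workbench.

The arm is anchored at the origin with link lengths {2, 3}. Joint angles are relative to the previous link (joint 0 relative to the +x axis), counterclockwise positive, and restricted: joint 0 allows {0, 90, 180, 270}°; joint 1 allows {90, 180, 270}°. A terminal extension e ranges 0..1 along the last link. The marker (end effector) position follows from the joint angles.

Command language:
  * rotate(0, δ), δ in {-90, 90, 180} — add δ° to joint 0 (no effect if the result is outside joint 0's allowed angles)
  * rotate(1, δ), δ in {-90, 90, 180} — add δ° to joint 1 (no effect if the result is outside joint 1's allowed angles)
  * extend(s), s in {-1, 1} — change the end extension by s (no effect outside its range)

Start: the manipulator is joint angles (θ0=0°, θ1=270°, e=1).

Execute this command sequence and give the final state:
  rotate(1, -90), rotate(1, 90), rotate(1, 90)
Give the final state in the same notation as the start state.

joint angles (θ0=0°, θ1=270°, e=1)

initial: joint angles (θ0=0°, θ1=270°, e=1)
step 1 (rotate(1, -90)): joint angles (θ0=0°, θ1=180°, e=1)
step 2 (rotate(1, 90)): joint angles (θ0=0°, θ1=270°, e=1)
step 3 (rotate(1, 90)): joint angles (θ0=0°, θ1=270°, e=1)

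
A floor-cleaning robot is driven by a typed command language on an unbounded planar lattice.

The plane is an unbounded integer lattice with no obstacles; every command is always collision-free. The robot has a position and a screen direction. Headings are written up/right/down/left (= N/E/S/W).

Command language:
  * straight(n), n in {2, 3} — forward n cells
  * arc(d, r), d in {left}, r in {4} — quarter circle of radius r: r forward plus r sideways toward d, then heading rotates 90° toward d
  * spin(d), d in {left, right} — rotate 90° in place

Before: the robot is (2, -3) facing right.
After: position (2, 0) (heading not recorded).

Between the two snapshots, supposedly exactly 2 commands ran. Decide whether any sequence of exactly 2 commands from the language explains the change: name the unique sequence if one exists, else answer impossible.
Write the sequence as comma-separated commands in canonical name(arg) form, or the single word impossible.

key: order matters: swapping spin(left) and straight(3) lands elsewhere
begin: (2, -3) facing right
step 1 (spin(left)): (2, -3) facing up
step 2 (straight(3)): (2, 0) facing up
all 25 alternatives checked — unique.

spin(left), straight(3)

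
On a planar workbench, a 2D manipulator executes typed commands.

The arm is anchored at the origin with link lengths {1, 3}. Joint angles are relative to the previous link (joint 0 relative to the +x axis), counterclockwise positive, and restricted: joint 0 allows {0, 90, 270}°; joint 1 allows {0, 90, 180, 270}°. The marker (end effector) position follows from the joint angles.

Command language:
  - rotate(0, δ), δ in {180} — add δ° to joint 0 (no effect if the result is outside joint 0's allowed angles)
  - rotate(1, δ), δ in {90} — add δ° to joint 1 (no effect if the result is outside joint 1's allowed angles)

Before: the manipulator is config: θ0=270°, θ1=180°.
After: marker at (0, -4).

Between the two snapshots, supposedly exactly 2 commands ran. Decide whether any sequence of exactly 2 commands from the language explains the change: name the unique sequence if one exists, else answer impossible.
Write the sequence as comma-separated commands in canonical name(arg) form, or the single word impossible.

rotate(1, 90), rotate(1, 90)

begin: config: θ0=270°, θ1=180°
[1] after rotate(1, 90): config: θ0=270°, θ1=270°
[2] after rotate(1, 90): config: θ0=270°, θ1=0°
uniquely the one of 4 2-step routes that fits.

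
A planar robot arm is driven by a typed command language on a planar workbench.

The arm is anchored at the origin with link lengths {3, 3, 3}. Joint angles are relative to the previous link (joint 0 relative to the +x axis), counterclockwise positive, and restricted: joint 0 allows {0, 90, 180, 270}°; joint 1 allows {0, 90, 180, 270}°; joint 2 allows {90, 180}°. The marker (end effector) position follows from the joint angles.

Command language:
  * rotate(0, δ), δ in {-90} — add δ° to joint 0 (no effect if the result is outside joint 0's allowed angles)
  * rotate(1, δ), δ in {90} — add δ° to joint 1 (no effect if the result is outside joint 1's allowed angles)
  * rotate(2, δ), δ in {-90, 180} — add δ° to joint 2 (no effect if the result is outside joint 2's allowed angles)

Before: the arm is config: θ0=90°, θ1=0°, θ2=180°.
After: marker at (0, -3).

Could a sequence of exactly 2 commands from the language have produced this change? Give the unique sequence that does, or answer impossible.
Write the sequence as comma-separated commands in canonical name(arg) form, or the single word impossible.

from: config: θ0=90°, θ1=0°, θ2=180°
t=1 rotate(0, -90) ⇒ config: θ0=0°, θ1=0°, θ2=180°
t=2 rotate(0, -90) ⇒ config: θ0=270°, θ1=0°, θ2=180°
uniquely the one of 16 2-step routes that fits.

rotate(0, -90), rotate(0, -90)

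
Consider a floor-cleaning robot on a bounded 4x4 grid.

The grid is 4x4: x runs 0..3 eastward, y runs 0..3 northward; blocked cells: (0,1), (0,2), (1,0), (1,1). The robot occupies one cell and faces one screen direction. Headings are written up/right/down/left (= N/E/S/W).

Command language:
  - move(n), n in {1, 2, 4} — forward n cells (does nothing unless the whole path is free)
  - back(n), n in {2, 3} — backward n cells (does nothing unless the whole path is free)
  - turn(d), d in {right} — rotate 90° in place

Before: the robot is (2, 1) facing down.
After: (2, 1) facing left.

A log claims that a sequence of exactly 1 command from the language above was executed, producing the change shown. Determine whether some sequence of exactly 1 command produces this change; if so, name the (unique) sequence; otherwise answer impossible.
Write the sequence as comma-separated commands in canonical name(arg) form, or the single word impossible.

key: (2,1) unchanged — the single command moves nothing
begin: (2, 1) facing down
[1] after turn(right): (2, 1) facing left
no rival 1-sequence matches.

turn(right)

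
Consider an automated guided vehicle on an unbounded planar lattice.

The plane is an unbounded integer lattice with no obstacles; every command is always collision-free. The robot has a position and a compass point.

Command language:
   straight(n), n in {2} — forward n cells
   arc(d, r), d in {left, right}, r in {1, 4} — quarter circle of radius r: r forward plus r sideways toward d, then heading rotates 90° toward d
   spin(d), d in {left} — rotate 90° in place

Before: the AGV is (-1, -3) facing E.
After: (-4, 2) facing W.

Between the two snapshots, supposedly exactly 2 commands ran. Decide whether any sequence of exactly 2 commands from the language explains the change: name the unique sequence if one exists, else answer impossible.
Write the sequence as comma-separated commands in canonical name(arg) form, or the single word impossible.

key: running arc(left, 4) before arc(left, 1) would end elsewhere — order is forced
start: (-1, -3) facing E
1. arc(left, 1) → (0, -2) facing N
2. arc(left, 4) → (-4, 2) facing W
no other 2-command option fits: unique.

arc(left, 1), arc(left, 4)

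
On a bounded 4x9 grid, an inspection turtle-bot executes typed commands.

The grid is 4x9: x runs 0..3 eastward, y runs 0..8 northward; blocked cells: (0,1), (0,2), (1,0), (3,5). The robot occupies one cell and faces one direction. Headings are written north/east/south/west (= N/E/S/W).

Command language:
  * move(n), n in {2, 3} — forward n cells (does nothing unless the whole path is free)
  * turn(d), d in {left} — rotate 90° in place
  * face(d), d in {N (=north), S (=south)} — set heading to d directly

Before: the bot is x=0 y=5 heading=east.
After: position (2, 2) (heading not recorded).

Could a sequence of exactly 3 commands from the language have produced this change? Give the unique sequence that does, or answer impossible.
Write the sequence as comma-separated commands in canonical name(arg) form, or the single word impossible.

key: running move(3) before move(2) would end elsewhere — order is forced
start: x=0 y=5 heading=east
step 1 (move(2)): x=2 y=5 heading=east
step 2 (face(S)): x=2 y=5 heading=south
step 3 (move(3)): x=2 y=2 heading=south
no rival 3-sequence matches.

move(2), face(S), move(3)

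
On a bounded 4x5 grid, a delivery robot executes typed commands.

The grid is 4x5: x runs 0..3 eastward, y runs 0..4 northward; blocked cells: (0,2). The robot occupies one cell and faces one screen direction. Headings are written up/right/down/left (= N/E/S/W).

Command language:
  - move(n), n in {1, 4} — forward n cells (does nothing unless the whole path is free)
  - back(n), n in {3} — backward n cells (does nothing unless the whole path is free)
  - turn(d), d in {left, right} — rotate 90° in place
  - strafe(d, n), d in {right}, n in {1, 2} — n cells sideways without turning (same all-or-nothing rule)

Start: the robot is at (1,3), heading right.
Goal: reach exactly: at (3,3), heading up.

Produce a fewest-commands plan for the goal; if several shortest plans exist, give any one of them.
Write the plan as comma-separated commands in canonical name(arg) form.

turn(left), strafe(right, 2)

initial: at (1,3), heading right
step 1 (turn(left)): at (1,3), heading up
step 2 (strafe(right, 2)): at (3,3), heading up
shorter routes all fall short; 2 is best.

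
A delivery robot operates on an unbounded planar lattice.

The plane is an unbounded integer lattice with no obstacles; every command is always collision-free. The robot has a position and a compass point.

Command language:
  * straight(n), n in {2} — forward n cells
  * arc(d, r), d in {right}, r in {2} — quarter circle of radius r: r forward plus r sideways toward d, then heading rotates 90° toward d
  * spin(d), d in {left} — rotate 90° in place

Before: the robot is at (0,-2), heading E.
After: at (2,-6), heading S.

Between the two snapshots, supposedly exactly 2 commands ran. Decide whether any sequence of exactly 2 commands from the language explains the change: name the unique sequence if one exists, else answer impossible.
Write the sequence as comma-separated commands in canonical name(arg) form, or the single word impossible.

arc(right, 2), straight(2)

key: running straight(2) before arc(right, 2) would end elsewhere — order is forced
begin: at (0,-2), heading E
t=1 arc(right, 2) ⇒ at (2,-4), heading S
t=2 straight(2) ⇒ at (2,-6), heading S
no rival 2-sequence matches.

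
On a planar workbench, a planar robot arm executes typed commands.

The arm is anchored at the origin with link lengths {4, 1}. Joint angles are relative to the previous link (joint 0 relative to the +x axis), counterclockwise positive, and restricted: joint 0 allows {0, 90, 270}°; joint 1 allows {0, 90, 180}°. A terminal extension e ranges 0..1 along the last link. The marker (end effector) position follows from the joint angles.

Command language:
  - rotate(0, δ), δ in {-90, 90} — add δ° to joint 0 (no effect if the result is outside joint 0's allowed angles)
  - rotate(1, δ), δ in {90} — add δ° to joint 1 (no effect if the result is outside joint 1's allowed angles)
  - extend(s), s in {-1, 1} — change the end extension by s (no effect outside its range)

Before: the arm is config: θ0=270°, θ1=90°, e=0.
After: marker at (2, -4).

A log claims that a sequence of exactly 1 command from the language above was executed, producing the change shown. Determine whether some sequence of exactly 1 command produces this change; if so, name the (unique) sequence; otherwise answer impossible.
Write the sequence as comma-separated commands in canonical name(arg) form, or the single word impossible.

t0: config: θ0=270°, θ1=90°, e=0
t=1 extend(1) ⇒ config: θ0=270°, θ1=90°, e=1
uniquely the one of 5 1-step routes that fits.

extend(1)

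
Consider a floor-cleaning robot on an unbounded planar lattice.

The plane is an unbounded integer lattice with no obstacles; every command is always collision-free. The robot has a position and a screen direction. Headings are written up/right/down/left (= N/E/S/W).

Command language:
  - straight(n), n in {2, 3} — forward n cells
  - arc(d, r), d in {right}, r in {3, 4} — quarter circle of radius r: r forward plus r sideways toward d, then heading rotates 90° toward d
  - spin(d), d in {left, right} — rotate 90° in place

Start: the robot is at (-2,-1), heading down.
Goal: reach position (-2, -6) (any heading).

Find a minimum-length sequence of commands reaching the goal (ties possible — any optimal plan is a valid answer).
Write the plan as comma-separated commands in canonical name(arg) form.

from: at (-2,-1), heading down
step 1 (straight(3)): at (-2,-4), heading down
step 2 (straight(2)): at (-2,-6), heading down
no 1-step plan works, so 2 is optimal.

straight(3), straight(2)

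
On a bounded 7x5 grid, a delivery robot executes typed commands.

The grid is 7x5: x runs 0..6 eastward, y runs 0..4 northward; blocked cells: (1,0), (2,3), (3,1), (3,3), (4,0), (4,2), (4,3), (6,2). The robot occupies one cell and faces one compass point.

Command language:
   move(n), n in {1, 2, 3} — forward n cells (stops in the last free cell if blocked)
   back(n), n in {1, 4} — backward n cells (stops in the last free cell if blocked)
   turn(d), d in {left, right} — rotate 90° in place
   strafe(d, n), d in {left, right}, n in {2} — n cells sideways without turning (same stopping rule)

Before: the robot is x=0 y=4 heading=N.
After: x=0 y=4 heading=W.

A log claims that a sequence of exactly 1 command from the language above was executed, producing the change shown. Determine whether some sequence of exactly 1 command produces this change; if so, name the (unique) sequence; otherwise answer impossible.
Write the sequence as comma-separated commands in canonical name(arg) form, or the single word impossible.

turn(left)

key: parked at (0,4) the whole time — nothing moves the robot
start: x=0 y=4 heading=N
[1] after turn(left): x=0 y=4 heading=W
no other 1-command option fits: unique.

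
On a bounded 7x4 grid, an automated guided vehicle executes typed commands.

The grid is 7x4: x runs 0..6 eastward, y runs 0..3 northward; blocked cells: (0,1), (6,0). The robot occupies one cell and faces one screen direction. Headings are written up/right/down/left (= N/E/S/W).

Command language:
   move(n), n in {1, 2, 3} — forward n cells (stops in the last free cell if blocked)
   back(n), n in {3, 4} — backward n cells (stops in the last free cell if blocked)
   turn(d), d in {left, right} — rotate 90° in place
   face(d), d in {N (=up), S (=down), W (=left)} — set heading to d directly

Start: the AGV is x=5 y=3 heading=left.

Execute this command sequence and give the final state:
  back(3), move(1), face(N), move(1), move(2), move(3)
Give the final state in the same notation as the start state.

from: x=5 y=3 heading=left
[1] after back(3): x=6 y=3 heading=left
[2] after move(1): x=5 y=3 heading=left
[3] after face(N): x=5 y=3 heading=up
[4] after move(1): x=5 y=3 heading=up
[5] after move(2): x=5 y=3 heading=up
[6] after move(3): x=5 y=3 heading=up

x=5 y=3 heading=up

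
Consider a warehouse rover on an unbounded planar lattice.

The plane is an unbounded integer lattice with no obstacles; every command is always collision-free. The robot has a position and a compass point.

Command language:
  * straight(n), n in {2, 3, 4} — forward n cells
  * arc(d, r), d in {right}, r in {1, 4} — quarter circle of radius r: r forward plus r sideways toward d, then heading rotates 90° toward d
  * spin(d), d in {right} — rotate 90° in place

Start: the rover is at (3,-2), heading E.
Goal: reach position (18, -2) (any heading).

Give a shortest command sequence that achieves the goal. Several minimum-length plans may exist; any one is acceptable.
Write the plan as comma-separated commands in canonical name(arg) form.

start: at (3,-2), heading E
[1] after straight(4): at (7,-2), heading E
[2] after straight(4): at (11,-2), heading E
[3] after straight(4): at (15,-2), heading E
[4] after straight(3): at (18,-2), heading E
minimal: 4 command(s), checked below 4.

straight(4), straight(4), straight(4), straight(3)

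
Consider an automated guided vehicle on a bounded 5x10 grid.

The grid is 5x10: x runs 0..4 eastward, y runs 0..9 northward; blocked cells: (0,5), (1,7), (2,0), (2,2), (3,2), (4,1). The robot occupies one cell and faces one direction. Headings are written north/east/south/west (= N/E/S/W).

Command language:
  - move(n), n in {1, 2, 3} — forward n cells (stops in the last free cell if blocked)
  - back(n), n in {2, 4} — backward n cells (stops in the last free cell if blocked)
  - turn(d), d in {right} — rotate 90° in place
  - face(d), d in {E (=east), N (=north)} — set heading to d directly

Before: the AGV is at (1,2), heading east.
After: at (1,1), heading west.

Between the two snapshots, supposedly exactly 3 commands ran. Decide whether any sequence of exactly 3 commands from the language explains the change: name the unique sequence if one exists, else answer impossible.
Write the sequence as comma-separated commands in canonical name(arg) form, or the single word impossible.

turn(right), move(1), turn(right)

key: cell and facing (now W) both changed — the 3 commands mix motion and turning
start: at (1,2), heading east
1. turn(right) → at (1,2), heading south
2. move(1) → at (1,1), heading south
3. turn(right) → at (1,1), heading west
no rival 3-sequence matches.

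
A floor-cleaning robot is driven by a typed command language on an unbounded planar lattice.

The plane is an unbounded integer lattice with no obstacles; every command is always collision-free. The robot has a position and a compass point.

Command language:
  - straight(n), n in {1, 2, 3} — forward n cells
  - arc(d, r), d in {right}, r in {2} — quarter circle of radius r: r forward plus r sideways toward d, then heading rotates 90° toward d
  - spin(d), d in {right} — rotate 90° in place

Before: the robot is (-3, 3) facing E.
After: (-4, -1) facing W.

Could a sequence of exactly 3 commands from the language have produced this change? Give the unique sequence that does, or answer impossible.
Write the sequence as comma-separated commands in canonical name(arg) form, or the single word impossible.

arc(right, 2), arc(right, 2), straight(1)

key: position moved to (-4,-1) AND the heading swung to W — translation plus rotation needed
start: (-3, 3) facing E
t=1 arc(right, 2) ⇒ (-1, 1) facing S
t=2 arc(right, 2) ⇒ (-3, -1) facing W
t=3 straight(1) ⇒ (-4, -1) facing W
all 125 alternatives checked — unique.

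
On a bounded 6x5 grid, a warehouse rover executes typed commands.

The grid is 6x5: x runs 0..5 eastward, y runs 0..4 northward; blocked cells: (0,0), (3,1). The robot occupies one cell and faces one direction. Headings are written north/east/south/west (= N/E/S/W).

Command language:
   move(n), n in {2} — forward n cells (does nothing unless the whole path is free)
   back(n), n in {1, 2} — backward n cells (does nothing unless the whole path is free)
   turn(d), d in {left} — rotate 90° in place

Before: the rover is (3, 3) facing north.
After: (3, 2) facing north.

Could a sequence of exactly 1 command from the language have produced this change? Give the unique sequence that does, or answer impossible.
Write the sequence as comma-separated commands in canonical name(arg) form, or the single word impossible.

back(1)

key: still facing N — the one step turns nothing
start: (3, 3) facing north
1. back(1) → (3, 2) facing north
no other 1-command option fits: unique.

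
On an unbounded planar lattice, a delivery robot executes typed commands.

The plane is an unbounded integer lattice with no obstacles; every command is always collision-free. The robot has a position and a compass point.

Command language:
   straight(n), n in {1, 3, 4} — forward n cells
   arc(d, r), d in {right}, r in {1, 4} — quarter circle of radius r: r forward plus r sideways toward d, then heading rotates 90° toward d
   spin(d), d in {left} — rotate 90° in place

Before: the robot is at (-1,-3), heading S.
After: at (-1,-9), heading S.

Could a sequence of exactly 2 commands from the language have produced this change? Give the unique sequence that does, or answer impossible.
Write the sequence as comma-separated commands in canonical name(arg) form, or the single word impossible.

straight(3), straight(3)

key: still facing S at the end — nothing in the sequence rotates
t0: at (-1,-3), heading S
[1] after straight(3): at (-1,-6), heading S
[2] after straight(3): at (-1,-9), heading S
no rival 2-sequence matches.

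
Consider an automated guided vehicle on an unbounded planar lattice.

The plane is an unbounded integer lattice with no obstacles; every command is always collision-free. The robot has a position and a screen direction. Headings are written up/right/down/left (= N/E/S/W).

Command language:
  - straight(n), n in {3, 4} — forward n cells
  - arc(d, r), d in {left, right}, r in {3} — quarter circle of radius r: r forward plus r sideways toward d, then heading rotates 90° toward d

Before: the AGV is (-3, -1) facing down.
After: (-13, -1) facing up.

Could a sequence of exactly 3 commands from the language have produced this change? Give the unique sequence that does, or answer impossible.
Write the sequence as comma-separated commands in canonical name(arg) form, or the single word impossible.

arc(right, 3), straight(4), arc(right, 3)

key: position moved to (-13,-1) AND the heading swung to N — translation plus rotation needed
t0: (-3, -1) facing down
1. arc(right, 3) → (-6, -4) facing left
2. straight(4) → (-10, -4) facing left
3. arc(right, 3) → (-13, -1) facing up
no other 3-command option fits: unique.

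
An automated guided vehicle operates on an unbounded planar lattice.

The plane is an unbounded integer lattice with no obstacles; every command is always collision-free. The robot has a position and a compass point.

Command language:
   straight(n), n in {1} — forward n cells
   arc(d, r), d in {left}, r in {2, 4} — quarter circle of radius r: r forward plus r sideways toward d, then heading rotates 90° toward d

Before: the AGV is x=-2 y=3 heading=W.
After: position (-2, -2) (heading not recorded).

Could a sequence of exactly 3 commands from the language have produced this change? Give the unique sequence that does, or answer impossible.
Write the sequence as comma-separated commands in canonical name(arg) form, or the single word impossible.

from: x=-2 y=3 heading=W
step 1 (arc(left, 2)): x=-4 y=1 heading=S
step 2 (straight(1)): x=-4 y=0 heading=S
step 3 (arc(left, 2)): x=-2 y=-2 heading=E
no rival 3-sequence matches.

arc(left, 2), straight(1), arc(left, 2)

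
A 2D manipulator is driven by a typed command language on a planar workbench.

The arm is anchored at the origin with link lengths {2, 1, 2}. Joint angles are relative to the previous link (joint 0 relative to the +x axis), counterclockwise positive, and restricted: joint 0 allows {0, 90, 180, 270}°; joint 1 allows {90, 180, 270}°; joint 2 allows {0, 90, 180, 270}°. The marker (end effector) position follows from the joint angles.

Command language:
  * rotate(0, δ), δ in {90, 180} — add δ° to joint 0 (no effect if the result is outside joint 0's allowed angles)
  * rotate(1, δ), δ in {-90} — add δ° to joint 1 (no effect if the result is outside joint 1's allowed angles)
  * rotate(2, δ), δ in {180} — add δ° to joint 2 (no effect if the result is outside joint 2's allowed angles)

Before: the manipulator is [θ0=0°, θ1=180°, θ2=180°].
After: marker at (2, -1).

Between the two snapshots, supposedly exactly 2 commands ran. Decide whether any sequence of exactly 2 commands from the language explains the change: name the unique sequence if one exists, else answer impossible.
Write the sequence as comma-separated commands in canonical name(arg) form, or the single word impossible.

initial: [θ0=0°, θ1=180°, θ2=180°]
1. rotate(1, -90) → [θ0=0°, θ1=90°, θ2=180°]
2. rotate(1, -90) → [θ0=0°, θ1=90°, θ2=180°]
no other 2-command option fits: unique.

rotate(1, -90), rotate(1, -90)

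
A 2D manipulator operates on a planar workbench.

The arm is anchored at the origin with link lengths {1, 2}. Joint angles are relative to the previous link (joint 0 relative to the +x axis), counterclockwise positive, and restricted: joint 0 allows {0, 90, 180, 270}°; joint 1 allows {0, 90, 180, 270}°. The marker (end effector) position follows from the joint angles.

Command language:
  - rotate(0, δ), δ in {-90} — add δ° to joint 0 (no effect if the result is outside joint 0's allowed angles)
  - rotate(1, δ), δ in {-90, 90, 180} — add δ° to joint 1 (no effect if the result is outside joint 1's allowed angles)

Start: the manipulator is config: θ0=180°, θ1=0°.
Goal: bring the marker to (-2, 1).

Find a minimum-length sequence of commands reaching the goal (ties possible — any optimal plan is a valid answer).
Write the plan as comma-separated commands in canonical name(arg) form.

begin: config: θ0=180°, θ1=0°
t=1 rotate(0, -90) ⇒ config: θ0=90°, θ1=0°
t=2 rotate(1, 90) ⇒ config: θ0=90°, θ1=90°
shorter routes all fall short; 2 is best.

rotate(0, -90), rotate(1, 90)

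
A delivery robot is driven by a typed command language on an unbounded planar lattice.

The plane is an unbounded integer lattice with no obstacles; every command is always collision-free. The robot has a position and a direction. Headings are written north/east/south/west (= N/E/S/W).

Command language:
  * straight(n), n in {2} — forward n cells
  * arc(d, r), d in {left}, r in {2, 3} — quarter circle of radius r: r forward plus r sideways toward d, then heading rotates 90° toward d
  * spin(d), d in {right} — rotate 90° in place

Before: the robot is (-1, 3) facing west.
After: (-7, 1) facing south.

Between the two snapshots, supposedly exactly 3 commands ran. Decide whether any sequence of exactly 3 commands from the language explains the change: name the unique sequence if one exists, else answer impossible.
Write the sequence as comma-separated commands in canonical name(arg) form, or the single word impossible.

straight(2), straight(2), arc(left, 2)

key: order matters: swapping straight(2) and arc(left, 2) lands elsewhere
begin: (-1, 3) facing west
step 1 (straight(2)): (-3, 3) facing west
step 2 (straight(2)): (-5, 3) facing west
step 3 (arc(left, 2)): (-7, 1) facing south
no other 3-command option fits: unique.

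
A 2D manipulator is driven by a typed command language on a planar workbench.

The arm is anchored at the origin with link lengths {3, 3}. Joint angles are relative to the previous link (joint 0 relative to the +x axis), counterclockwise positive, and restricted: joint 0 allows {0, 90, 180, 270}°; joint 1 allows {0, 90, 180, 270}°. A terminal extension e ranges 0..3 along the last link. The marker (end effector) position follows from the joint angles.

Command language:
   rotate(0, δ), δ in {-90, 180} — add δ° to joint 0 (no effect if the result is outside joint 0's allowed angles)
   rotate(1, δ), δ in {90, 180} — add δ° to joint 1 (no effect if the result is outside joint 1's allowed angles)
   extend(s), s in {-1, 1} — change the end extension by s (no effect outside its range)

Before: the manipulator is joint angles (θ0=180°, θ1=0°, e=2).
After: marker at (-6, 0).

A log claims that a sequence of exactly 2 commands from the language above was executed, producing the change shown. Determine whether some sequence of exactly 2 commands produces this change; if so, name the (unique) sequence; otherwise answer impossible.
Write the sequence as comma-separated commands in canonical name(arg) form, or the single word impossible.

extend(-1), extend(-1)

from: joint angles (θ0=180°, θ1=0°, e=2)
1. extend(-1) → joint angles (θ0=180°, θ1=0°, e=1)
2. extend(-1) → joint angles (θ0=180°, θ1=0°, e=0)
no other 2-command option fits: unique.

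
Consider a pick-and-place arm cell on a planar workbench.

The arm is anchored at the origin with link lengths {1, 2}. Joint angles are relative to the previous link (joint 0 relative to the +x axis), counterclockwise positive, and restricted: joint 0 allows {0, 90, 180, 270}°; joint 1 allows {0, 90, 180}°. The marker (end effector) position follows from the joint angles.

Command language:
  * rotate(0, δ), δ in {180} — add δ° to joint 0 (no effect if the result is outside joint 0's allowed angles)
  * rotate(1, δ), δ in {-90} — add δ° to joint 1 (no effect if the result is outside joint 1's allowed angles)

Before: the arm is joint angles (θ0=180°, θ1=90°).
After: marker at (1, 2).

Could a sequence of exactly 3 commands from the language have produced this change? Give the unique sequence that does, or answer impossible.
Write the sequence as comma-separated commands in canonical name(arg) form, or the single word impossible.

initial: joint angles (θ0=180°, θ1=90°)
step 1 (rotate(0, 180)): joint angles (θ0=0°, θ1=90°)
step 2 (rotate(0, 180)): joint angles (θ0=180°, θ1=90°)
step 3 (rotate(0, 180)): joint angles (θ0=0°, θ1=90°)
no rival 3-sequence matches.

rotate(0, 180), rotate(0, 180), rotate(0, 180)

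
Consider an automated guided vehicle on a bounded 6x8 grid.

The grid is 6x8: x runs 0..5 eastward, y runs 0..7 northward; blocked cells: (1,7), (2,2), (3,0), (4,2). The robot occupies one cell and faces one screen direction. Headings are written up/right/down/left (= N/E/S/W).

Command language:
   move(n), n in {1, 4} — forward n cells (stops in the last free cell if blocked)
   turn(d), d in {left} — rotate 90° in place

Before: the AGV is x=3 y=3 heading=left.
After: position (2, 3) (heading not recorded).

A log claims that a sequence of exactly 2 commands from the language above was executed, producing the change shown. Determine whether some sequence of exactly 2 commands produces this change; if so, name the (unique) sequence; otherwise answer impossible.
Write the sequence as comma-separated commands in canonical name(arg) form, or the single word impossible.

move(1), turn(left)

key: order matters: swapping move(1) and turn(left) lands elsewhere
initial: x=3 y=3 heading=left
step 1 (move(1)): x=2 y=3 heading=left
step 2 (turn(left)): x=2 y=3 heading=down
no other 2-command option fits: unique.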